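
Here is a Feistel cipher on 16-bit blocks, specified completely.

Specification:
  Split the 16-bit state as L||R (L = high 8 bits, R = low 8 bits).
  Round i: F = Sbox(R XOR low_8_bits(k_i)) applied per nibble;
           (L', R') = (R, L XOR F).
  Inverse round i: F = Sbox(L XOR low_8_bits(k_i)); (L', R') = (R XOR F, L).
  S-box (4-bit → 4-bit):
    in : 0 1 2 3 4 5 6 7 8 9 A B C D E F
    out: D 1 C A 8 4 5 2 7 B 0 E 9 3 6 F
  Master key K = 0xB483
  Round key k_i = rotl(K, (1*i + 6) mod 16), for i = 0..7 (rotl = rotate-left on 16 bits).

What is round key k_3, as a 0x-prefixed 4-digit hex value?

K = 0xB483
k_0 = rotl(K, (1*0+6) mod 16) = rotl(K, 6) = 0x20ED
k_1 = rotl(K, (1*1+6) mod 16) = rotl(K, 7) = 0x41DA
k_2 = rotl(K, (1*2+6) mod 16) = rotl(K, 8) = 0x83B4
k_3 = rotl(K, (1*3+6) mod 16) = rotl(K, 9) = 0x0769

0x0769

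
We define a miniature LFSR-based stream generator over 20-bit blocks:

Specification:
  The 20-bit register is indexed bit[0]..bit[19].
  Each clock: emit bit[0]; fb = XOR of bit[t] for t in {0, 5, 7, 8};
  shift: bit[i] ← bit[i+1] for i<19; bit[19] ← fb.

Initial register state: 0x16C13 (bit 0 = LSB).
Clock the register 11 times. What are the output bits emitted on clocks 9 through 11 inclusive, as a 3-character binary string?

reg_0 = 0x16C13
clock 1: out=1, reg = 0x8B609
clock 2: out=1, reg = 0xC5B04
clock 3: out=0, reg = 0xE2D82
clock 4: out=0, reg = 0x716C1
clock 5: out=1, reg = 0x38B60
clock 6: out=0, reg = 0x1C5B0
clock 7: out=0, reg = 0x8E2D8
clock 8: out=0, reg = 0xC716C
clock 9: out=0, reg = 0x638B6
clock 10: out=0, reg = 0x31C5B
clock 11: out=1, reg = 0x98E2D

001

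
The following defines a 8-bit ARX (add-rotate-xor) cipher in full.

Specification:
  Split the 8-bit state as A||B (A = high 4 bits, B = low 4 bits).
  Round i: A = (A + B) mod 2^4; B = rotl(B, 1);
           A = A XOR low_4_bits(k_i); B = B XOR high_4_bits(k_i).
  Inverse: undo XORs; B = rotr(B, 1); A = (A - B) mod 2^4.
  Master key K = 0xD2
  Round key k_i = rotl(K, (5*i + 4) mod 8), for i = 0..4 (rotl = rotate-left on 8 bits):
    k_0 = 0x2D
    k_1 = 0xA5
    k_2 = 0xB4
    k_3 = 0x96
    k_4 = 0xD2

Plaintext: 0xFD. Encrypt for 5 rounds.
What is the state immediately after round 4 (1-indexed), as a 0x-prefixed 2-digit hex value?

s_0 = plaintext = 0xFD
s_1 = Round(s_0, k_0) = 0x19
s_2 = Round(s_1, k_1) = 0xF9
s_3 = Round(s_2, k_2) = 0xC8
s_4 = Round(s_3, k_3) = 0x28
s_5 = Round(s_4, k_4) = 0x8C

0x28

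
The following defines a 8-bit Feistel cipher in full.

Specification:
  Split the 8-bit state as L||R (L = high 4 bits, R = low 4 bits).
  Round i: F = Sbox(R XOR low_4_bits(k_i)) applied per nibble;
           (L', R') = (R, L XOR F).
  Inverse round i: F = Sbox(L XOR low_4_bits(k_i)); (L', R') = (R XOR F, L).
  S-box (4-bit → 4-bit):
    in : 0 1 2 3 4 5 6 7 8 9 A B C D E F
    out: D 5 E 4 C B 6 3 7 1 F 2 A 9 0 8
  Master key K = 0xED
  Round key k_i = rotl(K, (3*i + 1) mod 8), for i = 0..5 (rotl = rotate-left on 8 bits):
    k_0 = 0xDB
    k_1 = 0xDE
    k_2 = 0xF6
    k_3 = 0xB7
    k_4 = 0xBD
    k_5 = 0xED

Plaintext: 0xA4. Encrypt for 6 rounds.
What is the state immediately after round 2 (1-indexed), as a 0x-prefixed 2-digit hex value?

0x2E

s_0 = plaintext = 0xA4
s_1 = Round(s_0, k_0) = 0x42
s_2 = Round(s_1, k_1) = 0x2E
s_3 = Round(s_2, k_2) = 0xE5
s_4 = Round(s_3, k_3) = 0x50
s_5 = Round(s_4, k_4) = 0x0C
s_6 = Round(s_5, k_5) = 0xC5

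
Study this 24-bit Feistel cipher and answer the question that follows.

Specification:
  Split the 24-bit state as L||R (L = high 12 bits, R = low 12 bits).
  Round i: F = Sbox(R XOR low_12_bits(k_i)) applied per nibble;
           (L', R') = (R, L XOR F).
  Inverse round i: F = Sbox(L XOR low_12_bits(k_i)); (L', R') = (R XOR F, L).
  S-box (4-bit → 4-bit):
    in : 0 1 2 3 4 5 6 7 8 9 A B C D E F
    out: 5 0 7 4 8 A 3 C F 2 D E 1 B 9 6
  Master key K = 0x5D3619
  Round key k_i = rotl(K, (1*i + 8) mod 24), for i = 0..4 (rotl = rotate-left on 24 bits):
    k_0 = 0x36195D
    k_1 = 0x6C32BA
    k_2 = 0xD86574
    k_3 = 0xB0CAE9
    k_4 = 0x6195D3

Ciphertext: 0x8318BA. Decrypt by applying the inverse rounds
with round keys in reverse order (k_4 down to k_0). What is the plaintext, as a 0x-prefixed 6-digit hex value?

s_0 = ciphertext = 0x8318BA
s_1 = InvRound(s_0, k_4) = 0x32D831
s_2 = InvRound(s_1, k_3) = 0xA2932D
s_3 = InvRound(s_2, k_2) = 0x586A29
s_4 = InvRound(s_3, k_1) = 0x668586
s_5 = InvRound(s_4, k_0) = 0x3CC668

0x3CC668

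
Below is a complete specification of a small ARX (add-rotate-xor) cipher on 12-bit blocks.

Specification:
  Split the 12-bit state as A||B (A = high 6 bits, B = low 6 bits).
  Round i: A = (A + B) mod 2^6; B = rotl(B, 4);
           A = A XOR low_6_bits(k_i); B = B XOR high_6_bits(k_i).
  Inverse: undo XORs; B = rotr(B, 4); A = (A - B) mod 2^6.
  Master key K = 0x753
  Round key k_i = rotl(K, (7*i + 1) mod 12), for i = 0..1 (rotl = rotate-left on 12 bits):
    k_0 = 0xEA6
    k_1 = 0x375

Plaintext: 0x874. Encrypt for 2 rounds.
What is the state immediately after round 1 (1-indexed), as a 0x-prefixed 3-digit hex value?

0xCF7

s_0 = plaintext = 0x874
s_1 = Round(s_0, k_0) = 0xCF7
s_2 = Round(s_1, k_1) = 0x7F0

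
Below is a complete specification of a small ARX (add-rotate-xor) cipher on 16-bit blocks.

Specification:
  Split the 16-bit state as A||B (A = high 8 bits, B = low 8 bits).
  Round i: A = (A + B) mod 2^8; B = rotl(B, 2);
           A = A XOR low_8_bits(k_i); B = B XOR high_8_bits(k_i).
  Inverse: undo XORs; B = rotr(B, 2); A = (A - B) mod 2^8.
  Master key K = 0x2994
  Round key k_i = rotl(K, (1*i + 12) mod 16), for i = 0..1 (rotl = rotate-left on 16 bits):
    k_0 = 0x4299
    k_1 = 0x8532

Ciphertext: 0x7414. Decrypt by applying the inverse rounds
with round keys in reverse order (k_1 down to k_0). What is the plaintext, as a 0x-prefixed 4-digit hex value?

s_0 = ciphertext = 0x7414
s_1 = InvRound(s_0, k_1) = 0xE264
s_2 = InvRound(s_1, k_0) = 0xF289

0xF289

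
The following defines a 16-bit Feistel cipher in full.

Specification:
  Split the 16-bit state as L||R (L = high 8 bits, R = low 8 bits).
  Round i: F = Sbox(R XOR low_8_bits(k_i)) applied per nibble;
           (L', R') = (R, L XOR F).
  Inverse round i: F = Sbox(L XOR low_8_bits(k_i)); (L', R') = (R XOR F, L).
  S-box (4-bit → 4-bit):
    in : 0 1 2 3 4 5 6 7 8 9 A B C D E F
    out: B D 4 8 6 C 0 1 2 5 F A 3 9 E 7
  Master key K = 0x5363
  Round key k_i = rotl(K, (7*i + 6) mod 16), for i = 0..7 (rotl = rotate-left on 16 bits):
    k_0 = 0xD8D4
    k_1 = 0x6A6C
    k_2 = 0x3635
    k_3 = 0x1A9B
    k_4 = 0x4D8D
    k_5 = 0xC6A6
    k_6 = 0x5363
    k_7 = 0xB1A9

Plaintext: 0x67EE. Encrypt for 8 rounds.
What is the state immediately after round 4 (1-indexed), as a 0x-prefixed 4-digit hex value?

s_0 = plaintext = 0x67EE
s_1 = Round(s_0, k_0) = 0xEEE8
s_2 = Round(s_1, k_1) = 0xE8C8
s_3 = Round(s_2, k_2) = 0xC891
s_4 = Round(s_3, k_3) = 0x9177
s_5 = Round(s_4, k_4) = 0x77EE
s_6 = Round(s_5, k_5) = 0xEE15
s_7 = Round(s_6, k_6) = 0x15FE
s_8 = Round(s_7, k_7) = 0xFED4

0x9177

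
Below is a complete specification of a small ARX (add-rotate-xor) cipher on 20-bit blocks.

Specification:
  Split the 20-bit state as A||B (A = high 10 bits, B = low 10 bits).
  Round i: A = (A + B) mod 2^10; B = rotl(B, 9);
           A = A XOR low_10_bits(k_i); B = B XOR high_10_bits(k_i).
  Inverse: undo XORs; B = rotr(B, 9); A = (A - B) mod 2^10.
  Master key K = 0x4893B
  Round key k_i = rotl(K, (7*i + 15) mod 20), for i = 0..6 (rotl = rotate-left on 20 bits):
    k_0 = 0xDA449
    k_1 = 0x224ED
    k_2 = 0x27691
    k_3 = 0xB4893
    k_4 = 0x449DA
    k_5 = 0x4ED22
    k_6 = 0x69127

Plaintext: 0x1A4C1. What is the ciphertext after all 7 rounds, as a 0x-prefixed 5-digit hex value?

0x096DE

s_0 = plaintext = 0x1A4C1
s_1 = Round(s_0, k_0) = 0x58D09
s_2 = Round(s_1, k_1) = 0xA060D
s_3 = Round(s_2, k_2) = 0x87F9B
s_4 = Round(s_3, k_3) = 0x4A51F
s_5 = Round(s_4, k_4) = 0xE4B9D
s_6 = Round(s_5, k_5) = 0x836F5
s_7 = Round(s_6, k_6) = 0x096DE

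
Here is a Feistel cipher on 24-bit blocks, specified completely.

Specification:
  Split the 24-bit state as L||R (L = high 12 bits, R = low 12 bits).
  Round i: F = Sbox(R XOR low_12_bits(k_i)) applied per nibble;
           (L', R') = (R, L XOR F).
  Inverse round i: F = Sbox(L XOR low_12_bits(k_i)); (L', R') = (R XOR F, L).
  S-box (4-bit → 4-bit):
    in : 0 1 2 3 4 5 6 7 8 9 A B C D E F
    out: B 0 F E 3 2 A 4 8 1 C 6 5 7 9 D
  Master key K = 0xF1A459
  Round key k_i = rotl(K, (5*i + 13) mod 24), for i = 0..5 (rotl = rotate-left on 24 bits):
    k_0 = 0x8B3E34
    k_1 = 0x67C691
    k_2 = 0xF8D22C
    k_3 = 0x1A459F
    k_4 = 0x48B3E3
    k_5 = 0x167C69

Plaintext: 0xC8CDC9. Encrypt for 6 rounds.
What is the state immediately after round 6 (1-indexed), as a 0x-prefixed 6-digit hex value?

s_0 = plaintext = 0xC8CDC9
s_1 = Round(s_0, k_0) = 0xDC925B
s_2 = Round(s_1, k_1) = 0x25BE95
s_3 = Round(s_2, k_2) = 0xE9573A
s_4 = Round(s_3, k_3) = 0x73A157
s_5 = Round(s_4, k_4) = 0x157859
s_6 = Round(s_5, k_5) = 0x8592BC

0x8592BC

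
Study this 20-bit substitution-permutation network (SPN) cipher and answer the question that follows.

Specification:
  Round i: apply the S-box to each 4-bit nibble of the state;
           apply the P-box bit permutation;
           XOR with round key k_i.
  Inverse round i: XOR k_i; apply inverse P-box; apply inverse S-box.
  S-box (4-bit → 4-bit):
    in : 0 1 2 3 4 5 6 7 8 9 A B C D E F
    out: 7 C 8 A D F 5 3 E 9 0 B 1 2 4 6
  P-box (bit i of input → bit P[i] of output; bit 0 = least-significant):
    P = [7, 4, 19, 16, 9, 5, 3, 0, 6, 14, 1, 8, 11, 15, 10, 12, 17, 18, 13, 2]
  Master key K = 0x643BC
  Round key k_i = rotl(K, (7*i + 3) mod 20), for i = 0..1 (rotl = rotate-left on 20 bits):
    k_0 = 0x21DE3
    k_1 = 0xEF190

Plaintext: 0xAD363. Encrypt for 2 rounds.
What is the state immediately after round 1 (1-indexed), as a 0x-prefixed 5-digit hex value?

0x3DEFB

s_0 = plaintext = 0xAD363
s_1 = Round(s_0, k_0) = 0x3DEFB
s_2 = Round(s_1, k_1) = 0xB712E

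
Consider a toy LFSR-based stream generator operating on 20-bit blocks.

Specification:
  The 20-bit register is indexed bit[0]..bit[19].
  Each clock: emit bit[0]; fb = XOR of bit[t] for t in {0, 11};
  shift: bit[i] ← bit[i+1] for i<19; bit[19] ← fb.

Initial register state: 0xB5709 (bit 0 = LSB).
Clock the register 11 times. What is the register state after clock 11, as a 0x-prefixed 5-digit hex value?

reg_0 = 0xB5709
clock 1: out=1, reg = 0xDAB84
clock 2: out=0, reg = 0xED5C2
clock 3: out=0, reg = 0x76AE1
clock 4: out=1, reg = 0x3B570
clock 5: out=0, reg = 0x1DAB8
clock 6: out=0, reg = 0x8ED5C
clock 7: out=0, reg = 0xC76AE
clock 8: out=0, reg = 0x63B57
clock 9: out=1, reg = 0x31DAB
clock 10: out=1, reg = 0x18ED5
clock 11: out=1, reg = 0x0C76A

0x0C76A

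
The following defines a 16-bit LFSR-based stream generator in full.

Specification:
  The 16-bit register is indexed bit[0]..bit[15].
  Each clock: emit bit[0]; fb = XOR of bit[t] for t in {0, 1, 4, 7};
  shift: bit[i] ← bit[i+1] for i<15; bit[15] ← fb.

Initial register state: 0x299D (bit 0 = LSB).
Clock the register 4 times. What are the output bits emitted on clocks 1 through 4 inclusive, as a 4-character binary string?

reg_0 = 0x299D
clock 1: out=1, reg = 0x94CE
clock 2: out=0, reg = 0x4A67
clock 3: out=1, reg = 0x2533
clock 4: out=1, reg = 0x9299

1011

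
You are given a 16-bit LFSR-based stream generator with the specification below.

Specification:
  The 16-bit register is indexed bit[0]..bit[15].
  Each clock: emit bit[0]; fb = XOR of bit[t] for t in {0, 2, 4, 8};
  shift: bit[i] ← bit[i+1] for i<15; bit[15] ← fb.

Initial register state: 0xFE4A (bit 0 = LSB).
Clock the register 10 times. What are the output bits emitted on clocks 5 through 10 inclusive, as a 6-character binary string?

001001

reg_0 = 0xFE4A
clock 1: out=0, reg = 0x7F25
clock 2: out=1, reg = 0xBF92
clock 3: out=0, reg = 0x5FC9
clock 4: out=1, reg = 0x2FE4
clock 5: out=0, reg = 0x17F2
clock 6: out=0, reg = 0x0BF9
clock 7: out=1, reg = 0x85FC
clock 8: out=0, reg = 0xC2FE
clock 9: out=0, reg = 0x617F
clock 10: out=1, reg = 0x30BF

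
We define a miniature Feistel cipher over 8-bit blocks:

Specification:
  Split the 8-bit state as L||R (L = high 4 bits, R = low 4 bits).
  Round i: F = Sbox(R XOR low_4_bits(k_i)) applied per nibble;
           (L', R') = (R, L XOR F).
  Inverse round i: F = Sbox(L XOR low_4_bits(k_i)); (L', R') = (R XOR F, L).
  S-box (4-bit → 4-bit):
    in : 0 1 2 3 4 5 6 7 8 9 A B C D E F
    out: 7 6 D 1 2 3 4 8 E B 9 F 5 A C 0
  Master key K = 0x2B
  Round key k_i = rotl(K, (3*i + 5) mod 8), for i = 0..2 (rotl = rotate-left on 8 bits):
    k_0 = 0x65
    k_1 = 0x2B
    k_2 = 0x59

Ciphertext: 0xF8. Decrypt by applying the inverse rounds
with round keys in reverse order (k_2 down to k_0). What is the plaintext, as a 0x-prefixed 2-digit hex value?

0x17

s_0 = ciphertext = 0xF8
s_1 = InvRound(s_0, k_2) = 0xCF
s_2 = InvRound(s_1, k_1) = 0x7C
s_3 = InvRound(s_2, k_0) = 0x17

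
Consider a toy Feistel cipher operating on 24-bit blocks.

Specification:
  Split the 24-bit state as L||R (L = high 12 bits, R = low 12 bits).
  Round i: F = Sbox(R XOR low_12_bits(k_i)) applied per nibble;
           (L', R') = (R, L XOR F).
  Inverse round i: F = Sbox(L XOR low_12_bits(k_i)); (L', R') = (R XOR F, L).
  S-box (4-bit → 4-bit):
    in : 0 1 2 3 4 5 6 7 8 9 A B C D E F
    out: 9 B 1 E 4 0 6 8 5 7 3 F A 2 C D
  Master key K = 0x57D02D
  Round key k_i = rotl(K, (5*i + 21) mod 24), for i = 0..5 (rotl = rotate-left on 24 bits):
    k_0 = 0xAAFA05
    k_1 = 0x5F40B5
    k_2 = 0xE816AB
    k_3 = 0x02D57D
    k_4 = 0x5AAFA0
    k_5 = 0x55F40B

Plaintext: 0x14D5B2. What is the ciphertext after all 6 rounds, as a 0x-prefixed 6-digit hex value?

0x1353BC

s_0 = plaintext = 0x14D5B2
s_1 = Round(s_0, k_0) = 0x5B2CB5
s_2 = Round(s_1, k_1) = 0xCB5F2B
s_3 = Round(s_2, k_2) = 0xF2BBEC
s_4 = Round(s_3, k_3) = 0xBEC350
s_5 = Round(s_4, k_4) = 0x350135
s_6 = Round(s_5, k_5) = 0x1353BC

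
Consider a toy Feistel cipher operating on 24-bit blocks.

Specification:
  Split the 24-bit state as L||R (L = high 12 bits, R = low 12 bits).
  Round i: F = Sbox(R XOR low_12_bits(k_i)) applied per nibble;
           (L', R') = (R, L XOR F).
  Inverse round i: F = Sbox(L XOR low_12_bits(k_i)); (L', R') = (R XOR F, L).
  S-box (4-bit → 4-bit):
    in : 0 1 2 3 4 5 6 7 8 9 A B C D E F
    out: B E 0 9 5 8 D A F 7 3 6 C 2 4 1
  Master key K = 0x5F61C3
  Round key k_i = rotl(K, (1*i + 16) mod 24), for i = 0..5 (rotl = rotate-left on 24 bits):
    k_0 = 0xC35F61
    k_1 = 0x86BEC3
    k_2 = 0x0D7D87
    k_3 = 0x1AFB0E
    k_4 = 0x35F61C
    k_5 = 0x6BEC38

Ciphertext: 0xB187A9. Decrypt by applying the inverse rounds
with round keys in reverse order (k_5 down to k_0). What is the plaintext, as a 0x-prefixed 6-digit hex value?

s_0 = ciphertext = 0xB187A9
s_1 = InvRound(s_0, k_5) = 0xDA2B18
s_2 = InvRound(s_1, k_4) = 0xD7CDA2
s_3 = InvRound(s_2, k_3) = 0x002D7C
s_4 = InvRound(s_3, k_2) = 0xF84002
s_5 = InvRound(s_4, k_1) = 0xE58F84
s_6 = InvRound(s_5, k_0) = 0x113E58

0x113E58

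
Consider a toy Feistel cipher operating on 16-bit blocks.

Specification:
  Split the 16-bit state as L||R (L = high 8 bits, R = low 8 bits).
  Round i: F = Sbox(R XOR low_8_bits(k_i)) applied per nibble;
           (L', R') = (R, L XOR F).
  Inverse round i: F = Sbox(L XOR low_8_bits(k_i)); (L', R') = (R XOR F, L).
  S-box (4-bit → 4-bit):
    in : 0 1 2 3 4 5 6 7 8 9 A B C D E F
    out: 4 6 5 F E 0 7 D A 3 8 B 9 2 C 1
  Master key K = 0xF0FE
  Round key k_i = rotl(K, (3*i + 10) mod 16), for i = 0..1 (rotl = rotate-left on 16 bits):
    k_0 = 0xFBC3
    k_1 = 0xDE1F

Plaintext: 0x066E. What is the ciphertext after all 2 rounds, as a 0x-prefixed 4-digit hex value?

s_0 = plaintext = 0x066E
s_1 = Round(s_0, k_0) = 0x6E84
s_2 = Round(s_1, k_1) = 0x8455

0x8455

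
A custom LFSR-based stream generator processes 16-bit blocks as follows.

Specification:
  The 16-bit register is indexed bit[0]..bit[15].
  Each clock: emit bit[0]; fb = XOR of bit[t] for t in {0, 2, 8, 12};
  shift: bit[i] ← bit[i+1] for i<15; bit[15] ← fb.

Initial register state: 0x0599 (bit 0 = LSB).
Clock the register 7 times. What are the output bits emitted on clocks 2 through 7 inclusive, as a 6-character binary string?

reg_0 = 0x0599
clock 1: out=1, reg = 0x02CC
clock 2: out=0, reg = 0x8166
clock 3: out=0, reg = 0x40B3
clock 4: out=1, reg = 0xA059
clock 5: out=1, reg = 0xD02C
clock 6: out=0, reg = 0x6816
clock 7: out=0, reg = 0xB40B

001100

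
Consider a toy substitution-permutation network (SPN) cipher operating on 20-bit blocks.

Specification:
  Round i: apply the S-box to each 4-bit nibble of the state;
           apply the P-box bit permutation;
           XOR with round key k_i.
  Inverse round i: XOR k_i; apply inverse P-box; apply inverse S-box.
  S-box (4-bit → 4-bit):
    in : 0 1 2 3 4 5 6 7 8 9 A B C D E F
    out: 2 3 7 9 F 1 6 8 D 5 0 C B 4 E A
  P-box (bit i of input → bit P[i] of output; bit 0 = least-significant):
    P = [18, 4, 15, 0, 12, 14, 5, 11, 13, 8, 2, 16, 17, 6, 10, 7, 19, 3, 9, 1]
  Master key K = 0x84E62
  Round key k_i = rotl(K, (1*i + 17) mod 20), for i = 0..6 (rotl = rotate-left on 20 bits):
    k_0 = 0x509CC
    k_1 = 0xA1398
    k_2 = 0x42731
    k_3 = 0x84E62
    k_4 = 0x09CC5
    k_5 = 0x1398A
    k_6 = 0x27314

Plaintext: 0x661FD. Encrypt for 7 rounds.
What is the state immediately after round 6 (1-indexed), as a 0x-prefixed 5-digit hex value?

0xF560F

s_0 = plaintext = 0x661FD
s_1 = Round(s_0, k_0) = 0x5E684
s_2 = Round(s_1, k_1) = 0x68E6D
s_3 = Round(s_2, k_2) = 0x7E09D
s_4 = Round(s_3, k_3) = 0x8DB80
s_5 = Round(s_4, k_4) = 0x982F3
s_6 = Round(s_5, k_5) = 0xF560F
s_7 = Round(s_6, k_6) = 0x0320B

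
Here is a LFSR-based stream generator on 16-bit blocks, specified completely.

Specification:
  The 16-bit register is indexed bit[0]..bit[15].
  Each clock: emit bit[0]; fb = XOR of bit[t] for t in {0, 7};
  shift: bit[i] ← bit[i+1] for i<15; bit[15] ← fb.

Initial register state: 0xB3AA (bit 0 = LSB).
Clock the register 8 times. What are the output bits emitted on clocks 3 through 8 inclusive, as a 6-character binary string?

010101

reg_0 = 0xB3AA
clock 1: out=0, reg = 0xD9D5
clock 2: out=1, reg = 0x6CEA
clock 3: out=0, reg = 0xB675
clock 4: out=1, reg = 0xDB3A
clock 5: out=0, reg = 0x6D9D
clock 6: out=1, reg = 0x36CE
clock 7: out=0, reg = 0x9B67
clock 8: out=1, reg = 0xCDB3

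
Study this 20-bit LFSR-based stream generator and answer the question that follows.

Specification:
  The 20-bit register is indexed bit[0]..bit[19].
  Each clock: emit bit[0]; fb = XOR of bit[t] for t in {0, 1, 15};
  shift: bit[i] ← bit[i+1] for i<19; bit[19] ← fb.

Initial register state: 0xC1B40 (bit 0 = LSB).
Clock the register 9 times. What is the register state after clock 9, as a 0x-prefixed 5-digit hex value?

0xFC60D

reg_0 = 0xC1B40
clock 1: out=0, reg = 0x60DA0
clock 2: out=0, reg = 0x306D0
clock 3: out=0, reg = 0x18368
clock 4: out=0, reg = 0x8C1B4
clock 5: out=0, reg = 0xC60DA
clock 6: out=0, reg = 0xE306D
clock 7: out=1, reg = 0xF1836
clock 8: out=0, reg = 0xF8C1B
clock 9: out=1, reg = 0xFC60D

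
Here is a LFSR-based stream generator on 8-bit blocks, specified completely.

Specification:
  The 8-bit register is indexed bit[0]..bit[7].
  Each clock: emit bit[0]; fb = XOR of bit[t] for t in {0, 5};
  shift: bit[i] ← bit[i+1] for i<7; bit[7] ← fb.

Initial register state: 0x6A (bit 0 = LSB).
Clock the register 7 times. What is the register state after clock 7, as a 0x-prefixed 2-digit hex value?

0xC2

reg_0 = 0x6A
clock 1: out=0, reg = 0xB5
clock 2: out=1, reg = 0x5A
clock 3: out=0, reg = 0x2D
clock 4: out=1, reg = 0x16
clock 5: out=0, reg = 0x0B
clock 6: out=1, reg = 0x85
clock 7: out=1, reg = 0xC2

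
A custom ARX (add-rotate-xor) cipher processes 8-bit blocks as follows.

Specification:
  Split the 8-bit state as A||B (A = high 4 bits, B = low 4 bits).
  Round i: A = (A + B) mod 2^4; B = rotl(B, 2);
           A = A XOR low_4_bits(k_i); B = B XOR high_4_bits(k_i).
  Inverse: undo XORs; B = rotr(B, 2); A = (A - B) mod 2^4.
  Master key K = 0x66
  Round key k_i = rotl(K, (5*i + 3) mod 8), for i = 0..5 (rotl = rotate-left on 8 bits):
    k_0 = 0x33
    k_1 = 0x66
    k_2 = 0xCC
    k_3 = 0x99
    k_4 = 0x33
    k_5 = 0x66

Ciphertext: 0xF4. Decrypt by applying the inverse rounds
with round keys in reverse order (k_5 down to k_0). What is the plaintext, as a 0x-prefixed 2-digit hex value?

s_0 = ciphertext = 0xF4
s_1 = InvRound(s_0, k_5) = 0x18
s_2 = InvRound(s_1, k_4) = 0x4E
s_3 = InvRound(s_2, k_3) = 0x0D
s_4 = InvRound(s_3, k_2) = 0x84
s_5 = InvRound(s_4, k_1) = 0x68
s_6 = InvRound(s_5, k_0) = 0x7E

0x7E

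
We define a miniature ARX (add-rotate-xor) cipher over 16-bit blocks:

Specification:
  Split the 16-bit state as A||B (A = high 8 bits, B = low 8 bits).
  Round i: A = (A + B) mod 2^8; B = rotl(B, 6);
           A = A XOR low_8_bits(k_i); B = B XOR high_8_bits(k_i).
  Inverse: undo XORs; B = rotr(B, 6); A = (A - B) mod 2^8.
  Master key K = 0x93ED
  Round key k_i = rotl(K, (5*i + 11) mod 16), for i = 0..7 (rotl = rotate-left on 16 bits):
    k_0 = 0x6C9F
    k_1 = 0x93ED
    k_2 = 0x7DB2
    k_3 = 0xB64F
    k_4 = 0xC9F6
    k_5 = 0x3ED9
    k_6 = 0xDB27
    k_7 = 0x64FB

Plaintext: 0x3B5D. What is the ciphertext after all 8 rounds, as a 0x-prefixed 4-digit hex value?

0x156A

s_0 = plaintext = 0x3B5D
s_1 = Round(s_0, k_0) = 0x073B
s_2 = Round(s_1, k_1) = 0xAF5D
s_3 = Round(s_2, k_2) = 0xBE2A
s_4 = Round(s_3, k_3) = 0xA73C
s_5 = Round(s_4, k_4) = 0x15C6
s_6 = Round(s_5, k_5) = 0x028F
s_7 = Round(s_6, k_6) = 0xB638
s_8 = Round(s_7, k_7) = 0x156A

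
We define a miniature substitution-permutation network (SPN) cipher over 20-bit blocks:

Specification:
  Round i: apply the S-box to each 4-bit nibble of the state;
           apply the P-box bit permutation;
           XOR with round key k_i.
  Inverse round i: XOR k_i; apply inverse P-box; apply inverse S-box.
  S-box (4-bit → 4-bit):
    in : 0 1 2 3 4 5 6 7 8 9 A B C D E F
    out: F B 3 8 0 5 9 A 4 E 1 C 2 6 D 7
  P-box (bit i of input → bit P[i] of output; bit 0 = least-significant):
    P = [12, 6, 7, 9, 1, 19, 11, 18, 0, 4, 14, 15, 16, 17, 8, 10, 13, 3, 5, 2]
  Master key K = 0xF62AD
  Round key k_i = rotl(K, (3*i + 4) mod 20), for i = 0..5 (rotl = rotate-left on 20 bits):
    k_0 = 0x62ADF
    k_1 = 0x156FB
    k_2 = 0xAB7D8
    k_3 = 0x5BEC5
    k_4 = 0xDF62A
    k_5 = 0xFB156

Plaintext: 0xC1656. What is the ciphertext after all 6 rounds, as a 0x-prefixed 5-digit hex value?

0x4F086

s_0 = plaintext = 0xC1656
s_1 = Round(s_0, k_0) = 0x5B4D4
s_2 = Round(s_1, k_1) = 0x97BDB
s_3 = Round(s_2, k_2) = 0x07974
s_4 = Round(s_3, k_3) = 0xB5AF9
s_5 = Round(s_4, k_4) = 0x4FDCD
s_6 = Round(s_5, k_5) = 0x4F086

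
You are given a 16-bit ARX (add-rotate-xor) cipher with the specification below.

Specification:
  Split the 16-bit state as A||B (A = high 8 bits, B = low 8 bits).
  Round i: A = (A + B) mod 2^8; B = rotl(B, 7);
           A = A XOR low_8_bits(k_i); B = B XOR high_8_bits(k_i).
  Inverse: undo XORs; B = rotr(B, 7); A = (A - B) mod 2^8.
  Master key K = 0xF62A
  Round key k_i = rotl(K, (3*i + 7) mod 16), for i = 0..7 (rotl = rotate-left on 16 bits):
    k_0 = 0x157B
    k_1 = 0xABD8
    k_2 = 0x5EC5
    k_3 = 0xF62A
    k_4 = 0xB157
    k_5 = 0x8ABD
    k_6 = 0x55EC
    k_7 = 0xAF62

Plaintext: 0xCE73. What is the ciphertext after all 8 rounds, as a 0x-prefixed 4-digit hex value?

0x2BFB

s_0 = plaintext = 0xCE73
s_1 = Round(s_0, k_0) = 0x3AAC
s_2 = Round(s_1, k_1) = 0x3EFD
s_3 = Round(s_2, k_2) = 0xFEA0
s_4 = Round(s_3, k_3) = 0xB4A6
s_5 = Round(s_4, k_4) = 0x0DE2
s_6 = Round(s_5, k_5) = 0x52FB
s_7 = Round(s_6, k_6) = 0xA1A8
s_8 = Round(s_7, k_7) = 0x2BFB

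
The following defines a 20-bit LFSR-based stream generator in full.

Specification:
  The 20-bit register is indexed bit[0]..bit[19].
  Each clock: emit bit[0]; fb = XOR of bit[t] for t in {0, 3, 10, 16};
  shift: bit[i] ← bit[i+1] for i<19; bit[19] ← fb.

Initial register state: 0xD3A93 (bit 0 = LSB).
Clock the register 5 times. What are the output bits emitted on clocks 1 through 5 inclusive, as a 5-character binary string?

11001

reg_0 = 0xD3A93
clock 1: out=1, reg = 0x69D49
clock 2: out=1, reg = 0xB4EA4
clock 3: out=0, reg = 0x5A752
clock 4: out=0, reg = 0x2D3A9
clock 5: out=1, reg = 0x169D4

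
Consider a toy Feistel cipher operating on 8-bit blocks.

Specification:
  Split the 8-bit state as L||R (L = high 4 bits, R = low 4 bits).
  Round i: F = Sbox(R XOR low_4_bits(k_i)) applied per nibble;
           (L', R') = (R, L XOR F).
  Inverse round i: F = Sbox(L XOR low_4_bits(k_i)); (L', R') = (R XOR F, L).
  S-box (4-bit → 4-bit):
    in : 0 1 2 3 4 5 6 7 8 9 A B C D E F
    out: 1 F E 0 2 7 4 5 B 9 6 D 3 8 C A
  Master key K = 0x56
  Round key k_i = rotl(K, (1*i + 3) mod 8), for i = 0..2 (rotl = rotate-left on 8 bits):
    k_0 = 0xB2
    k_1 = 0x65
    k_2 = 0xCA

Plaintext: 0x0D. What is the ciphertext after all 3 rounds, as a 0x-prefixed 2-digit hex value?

s_0 = plaintext = 0x0D
s_1 = Round(s_0, k_0) = 0xDA
s_2 = Round(s_1, k_1) = 0xA7
s_3 = Round(s_2, k_2) = 0x72

0x72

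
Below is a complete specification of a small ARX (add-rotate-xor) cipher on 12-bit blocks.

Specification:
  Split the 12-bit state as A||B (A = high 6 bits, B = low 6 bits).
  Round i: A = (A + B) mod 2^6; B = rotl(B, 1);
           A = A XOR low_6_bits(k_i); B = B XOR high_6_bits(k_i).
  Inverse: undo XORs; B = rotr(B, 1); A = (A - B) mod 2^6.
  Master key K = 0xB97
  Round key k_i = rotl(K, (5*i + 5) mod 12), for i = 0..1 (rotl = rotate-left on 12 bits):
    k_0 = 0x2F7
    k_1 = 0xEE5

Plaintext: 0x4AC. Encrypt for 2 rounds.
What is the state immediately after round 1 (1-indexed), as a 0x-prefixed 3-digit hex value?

s_0 = plaintext = 0x4AC
s_1 = Round(s_0, k_0) = 0x252
s_2 = Round(s_1, k_1) = 0xF9F

0x252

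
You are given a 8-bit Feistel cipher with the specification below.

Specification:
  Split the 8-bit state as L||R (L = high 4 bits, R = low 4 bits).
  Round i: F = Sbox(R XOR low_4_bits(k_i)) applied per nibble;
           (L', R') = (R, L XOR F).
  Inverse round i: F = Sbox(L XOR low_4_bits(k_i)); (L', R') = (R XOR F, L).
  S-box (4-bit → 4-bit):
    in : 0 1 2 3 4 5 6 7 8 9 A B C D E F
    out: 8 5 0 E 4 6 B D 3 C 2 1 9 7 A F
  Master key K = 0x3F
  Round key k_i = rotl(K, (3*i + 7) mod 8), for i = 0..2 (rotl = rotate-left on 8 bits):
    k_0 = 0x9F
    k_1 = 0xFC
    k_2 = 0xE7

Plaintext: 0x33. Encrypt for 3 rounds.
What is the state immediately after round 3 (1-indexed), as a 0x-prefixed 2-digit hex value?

0x85

s_0 = plaintext = 0x33
s_1 = Round(s_0, k_0) = 0x3A
s_2 = Round(s_1, k_1) = 0xA8
s_3 = Round(s_2, k_2) = 0x85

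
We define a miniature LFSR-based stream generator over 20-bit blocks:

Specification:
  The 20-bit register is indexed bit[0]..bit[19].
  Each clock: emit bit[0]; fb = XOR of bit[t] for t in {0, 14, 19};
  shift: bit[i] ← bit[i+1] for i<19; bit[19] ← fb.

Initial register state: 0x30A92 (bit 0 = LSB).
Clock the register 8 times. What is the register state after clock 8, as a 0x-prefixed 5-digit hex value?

0x0A30A

reg_0 = 0x30A92
clock 1: out=0, reg = 0x18549
clock 2: out=1, reg = 0x8C2A4
clock 3: out=0, reg = 0x46152
clock 4: out=0, reg = 0xA30A9
clock 5: out=1, reg = 0x51854
clock 6: out=0, reg = 0x28C2A
clock 7: out=0, reg = 0x14615
clock 8: out=1, reg = 0x0A30A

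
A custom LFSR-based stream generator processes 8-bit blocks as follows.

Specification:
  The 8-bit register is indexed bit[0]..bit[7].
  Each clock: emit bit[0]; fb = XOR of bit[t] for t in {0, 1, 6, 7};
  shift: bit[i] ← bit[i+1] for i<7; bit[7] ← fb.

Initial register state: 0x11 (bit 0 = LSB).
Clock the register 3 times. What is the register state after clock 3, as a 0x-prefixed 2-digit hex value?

0x62

reg_0 = 0x11
clock 1: out=1, reg = 0x88
clock 2: out=0, reg = 0xC4
clock 3: out=0, reg = 0x62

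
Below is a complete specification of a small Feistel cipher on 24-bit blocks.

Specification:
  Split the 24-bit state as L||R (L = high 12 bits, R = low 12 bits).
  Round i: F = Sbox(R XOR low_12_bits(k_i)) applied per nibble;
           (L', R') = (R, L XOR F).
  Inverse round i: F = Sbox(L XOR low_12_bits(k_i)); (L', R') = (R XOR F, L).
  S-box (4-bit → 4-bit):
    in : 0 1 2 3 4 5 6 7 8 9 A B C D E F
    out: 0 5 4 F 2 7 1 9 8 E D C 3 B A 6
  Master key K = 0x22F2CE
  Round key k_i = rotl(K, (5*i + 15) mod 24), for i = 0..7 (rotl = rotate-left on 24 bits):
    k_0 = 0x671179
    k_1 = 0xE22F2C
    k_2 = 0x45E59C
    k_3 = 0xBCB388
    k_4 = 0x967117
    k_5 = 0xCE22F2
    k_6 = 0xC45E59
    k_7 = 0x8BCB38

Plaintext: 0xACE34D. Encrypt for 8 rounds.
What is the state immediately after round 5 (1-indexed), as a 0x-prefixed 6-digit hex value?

0x2E8EDF

s_0 = plaintext = 0xACE34D
s_1 = Round(s_0, k_0) = 0x34DE3C
s_2 = Round(s_1, k_1) = 0xE3C61D
s_3 = Round(s_2, k_2) = 0x61D1B9
s_4 = Round(s_3, k_3) = 0x1B92E8
s_5 = Round(s_4, k_4) = 0x2E8EDF
s_6 = Round(s_5, k_5) = 0xEDF1A3
s_7 = Round(s_6, k_6) = 0x1A38B2
s_8 = Round(s_7, k_7) = 0x8B2E2E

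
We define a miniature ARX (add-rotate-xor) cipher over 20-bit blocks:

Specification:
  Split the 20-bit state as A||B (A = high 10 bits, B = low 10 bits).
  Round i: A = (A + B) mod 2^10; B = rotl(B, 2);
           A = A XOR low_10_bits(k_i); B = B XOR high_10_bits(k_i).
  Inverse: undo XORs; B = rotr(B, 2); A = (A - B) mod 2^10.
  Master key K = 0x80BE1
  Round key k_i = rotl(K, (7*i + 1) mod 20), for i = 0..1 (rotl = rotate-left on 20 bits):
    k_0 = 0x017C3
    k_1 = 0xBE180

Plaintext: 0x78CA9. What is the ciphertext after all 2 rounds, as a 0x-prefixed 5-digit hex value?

s_0 = plaintext = 0x78CA9
s_1 = Round(s_0, k_0) = 0x53EA1
s_2 = Round(s_1, k_1) = 0x9C07E

0x9C07E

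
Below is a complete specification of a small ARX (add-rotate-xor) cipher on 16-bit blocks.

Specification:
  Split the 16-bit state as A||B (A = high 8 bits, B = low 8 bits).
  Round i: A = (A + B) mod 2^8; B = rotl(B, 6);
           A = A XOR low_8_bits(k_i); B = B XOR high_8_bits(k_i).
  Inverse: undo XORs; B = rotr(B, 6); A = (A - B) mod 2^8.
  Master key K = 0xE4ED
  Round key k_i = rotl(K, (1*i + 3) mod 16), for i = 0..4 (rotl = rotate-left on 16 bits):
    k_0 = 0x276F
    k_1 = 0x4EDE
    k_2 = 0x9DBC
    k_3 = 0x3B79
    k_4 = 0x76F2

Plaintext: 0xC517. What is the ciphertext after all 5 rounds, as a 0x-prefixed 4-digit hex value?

0x65BA

s_0 = plaintext = 0xC517
s_1 = Round(s_0, k_0) = 0xB3E2
s_2 = Round(s_1, k_1) = 0x4BF6
s_3 = Round(s_2, k_2) = 0xFD20
s_4 = Round(s_3, k_3) = 0x6433
s_5 = Round(s_4, k_4) = 0x65BA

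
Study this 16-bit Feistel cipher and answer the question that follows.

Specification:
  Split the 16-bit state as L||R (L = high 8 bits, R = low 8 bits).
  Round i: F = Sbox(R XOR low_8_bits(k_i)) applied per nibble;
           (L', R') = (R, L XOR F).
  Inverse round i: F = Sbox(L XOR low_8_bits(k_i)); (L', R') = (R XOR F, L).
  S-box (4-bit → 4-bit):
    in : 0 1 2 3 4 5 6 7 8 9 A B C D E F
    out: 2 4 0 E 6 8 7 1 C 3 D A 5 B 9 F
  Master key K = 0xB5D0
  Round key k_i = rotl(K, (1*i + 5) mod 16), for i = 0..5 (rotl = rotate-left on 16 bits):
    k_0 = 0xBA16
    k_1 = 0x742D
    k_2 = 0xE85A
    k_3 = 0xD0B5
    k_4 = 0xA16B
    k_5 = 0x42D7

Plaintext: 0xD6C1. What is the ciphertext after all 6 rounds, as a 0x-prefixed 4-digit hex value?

s_0 = plaintext = 0xD6C1
s_1 = Round(s_0, k_0) = 0xC167
s_2 = Round(s_1, k_1) = 0x67AC
s_3 = Round(s_2, k_2) = 0xAC90
s_4 = Round(s_3, k_3) = 0x90A4
s_5 = Round(s_4, k_4) = 0xA4CF
s_6 = Round(s_5, k_5) = 0xCFE8

0xCFE8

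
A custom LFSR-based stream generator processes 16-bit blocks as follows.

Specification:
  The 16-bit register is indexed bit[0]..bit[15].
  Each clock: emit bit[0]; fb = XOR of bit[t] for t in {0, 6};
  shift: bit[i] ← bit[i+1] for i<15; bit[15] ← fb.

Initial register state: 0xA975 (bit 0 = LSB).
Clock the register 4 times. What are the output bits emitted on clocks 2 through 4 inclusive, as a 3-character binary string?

010

reg_0 = 0xA975
clock 1: out=1, reg = 0x54BA
clock 2: out=0, reg = 0x2A5D
clock 3: out=1, reg = 0x152E
clock 4: out=0, reg = 0x0A97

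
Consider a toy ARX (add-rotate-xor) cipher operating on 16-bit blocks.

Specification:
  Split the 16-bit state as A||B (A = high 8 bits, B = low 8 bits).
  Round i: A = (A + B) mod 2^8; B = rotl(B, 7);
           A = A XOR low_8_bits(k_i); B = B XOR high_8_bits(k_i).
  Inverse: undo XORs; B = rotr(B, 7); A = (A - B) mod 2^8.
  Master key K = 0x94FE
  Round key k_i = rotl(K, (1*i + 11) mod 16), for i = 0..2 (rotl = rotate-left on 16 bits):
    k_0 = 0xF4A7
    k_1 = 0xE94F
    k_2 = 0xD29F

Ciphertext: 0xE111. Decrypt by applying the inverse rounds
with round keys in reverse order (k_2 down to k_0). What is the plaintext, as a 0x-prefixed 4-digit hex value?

s_0 = ciphertext = 0xE111
s_1 = InvRound(s_0, k_2) = 0xF787
s_2 = InvRound(s_1, k_1) = 0xDCDC
s_3 = InvRound(s_2, k_0) = 0x2B50

0x2B50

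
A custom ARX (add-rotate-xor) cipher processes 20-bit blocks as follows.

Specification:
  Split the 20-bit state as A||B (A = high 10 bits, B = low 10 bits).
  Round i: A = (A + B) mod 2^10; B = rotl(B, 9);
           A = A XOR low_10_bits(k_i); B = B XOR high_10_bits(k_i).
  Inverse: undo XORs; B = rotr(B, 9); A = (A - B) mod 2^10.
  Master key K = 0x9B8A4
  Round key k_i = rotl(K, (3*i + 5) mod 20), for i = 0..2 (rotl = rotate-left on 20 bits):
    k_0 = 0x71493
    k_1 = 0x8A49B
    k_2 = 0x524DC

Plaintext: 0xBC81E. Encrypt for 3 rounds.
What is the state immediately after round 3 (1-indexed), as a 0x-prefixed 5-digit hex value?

s_0 = plaintext = 0xBC81E
s_1 = Round(s_0, k_0) = 0xE0DCA
s_2 = Round(s_1, k_1) = 0x75ACC
s_3 = Round(s_2, k_2) = 0x1F82F

0x1F82F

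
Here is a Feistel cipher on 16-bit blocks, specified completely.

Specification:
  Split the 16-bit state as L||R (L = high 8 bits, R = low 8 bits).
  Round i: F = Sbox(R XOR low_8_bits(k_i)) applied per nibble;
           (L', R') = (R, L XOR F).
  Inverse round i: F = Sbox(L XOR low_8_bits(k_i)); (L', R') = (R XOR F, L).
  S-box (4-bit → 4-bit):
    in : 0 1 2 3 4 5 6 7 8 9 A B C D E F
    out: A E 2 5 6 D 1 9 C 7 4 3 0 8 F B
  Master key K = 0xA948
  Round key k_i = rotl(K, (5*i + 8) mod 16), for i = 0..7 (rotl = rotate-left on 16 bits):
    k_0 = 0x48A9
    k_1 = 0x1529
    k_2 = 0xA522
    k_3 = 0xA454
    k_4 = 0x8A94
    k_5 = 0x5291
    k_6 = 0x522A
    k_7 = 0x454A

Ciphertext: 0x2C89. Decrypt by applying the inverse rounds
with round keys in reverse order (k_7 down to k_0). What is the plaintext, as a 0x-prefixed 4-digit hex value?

0x14BA

s_0 = ciphertext = 0x2C89
s_1 = InvRound(s_0, k_7) = 0x982C
s_2 = InvRound(s_1, k_6) = 0x1E98
s_3 = InvRound(s_2, k_5) = 0x531E
s_4 = InvRound(s_3, k_4) = 0x1753
s_5 = InvRound(s_4, k_3) = 0x3617
s_6 = InvRound(s_5, k_2) = 0xF136
s_7 = InvRound(s_6, k_1) = 0xBAF1
s_8 = InvRound(s_7, k_0) = 0x14BA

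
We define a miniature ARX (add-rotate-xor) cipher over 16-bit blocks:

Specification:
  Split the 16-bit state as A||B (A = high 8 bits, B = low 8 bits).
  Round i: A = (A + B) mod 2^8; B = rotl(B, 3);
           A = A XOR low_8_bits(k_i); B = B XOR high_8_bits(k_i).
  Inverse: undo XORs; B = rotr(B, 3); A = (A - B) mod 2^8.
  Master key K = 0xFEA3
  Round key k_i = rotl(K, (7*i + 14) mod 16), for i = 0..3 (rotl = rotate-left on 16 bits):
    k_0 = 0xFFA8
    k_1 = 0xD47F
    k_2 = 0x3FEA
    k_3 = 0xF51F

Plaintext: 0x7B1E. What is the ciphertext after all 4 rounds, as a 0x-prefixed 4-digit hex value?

s_0 = plaintext = 0x7B1E
s_1 = Round(s_0, k_0) = 0x310F
s_2 = Round(s_1, k_1) = 0x3FAC
s_3 = Round(s_2, k_2) = 0x015A
s_4 = Round(s_3, k_3) = 0x4427

0x4427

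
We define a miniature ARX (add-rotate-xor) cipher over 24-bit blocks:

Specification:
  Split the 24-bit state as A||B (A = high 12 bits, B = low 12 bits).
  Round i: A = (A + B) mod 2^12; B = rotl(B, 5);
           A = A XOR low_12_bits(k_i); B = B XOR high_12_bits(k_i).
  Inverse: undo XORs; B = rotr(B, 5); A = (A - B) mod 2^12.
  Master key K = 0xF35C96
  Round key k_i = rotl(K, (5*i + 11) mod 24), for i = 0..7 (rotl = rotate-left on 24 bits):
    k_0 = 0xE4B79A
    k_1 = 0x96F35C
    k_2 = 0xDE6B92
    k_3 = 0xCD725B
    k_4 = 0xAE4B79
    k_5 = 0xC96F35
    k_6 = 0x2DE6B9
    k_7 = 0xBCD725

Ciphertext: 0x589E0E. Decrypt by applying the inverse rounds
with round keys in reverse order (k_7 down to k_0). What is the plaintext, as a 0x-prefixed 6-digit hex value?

s_0 = ciphertext = 0x589E0E
s_1 = InvRound(s_0, k_7) = 0x0FE1AE
s_2 = InvRound(s_1, k_6) = 0xE2C81B
s_3 = InvRound(s_2, k_5) = 0xA756A4
s_4 = InvRound(s_3, k_4) = 0x0AA062
s_5 = InvRound(s_4, k_3) = 0x80CAE5
s_6 = InvRound(s_5, k_2) = 0x1E61B8
s_7 = InvRound(s_6, k_1) = 0x6F4BC6
s_8 = InvRound(s_7, k_0) = 0xAC26AC

0xAC26AC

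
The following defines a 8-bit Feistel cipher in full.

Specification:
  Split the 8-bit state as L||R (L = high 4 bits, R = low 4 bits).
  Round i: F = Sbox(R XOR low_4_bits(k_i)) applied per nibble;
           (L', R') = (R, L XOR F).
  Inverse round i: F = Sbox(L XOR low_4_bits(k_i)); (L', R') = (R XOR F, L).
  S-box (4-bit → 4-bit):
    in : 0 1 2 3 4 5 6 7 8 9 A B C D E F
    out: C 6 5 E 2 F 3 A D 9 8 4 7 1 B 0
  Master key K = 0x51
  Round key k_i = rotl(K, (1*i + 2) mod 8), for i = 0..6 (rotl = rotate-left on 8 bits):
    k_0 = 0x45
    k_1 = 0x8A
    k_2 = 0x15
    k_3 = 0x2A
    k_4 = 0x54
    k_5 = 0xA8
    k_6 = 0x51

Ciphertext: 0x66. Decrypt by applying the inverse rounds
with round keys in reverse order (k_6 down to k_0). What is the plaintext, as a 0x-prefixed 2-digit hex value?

0x32

s_0 = ciphertext = 0x66
s_1 = InvRound(s_0, k_6) = 0xC6
s_2 = InvRound(s_1, k_5) = 0x4C
s_3 = InvRound(s_2, k_4) = 0x04
s_4 = InvRound(s_3, k_3) = 0xC0
s_5 = InvRound(s_4, k_2) = 0x9C
s_6 = InvRound(s_5, k_1) = 0x29
s_7 = InvRound(s_6, k_0) = 0x32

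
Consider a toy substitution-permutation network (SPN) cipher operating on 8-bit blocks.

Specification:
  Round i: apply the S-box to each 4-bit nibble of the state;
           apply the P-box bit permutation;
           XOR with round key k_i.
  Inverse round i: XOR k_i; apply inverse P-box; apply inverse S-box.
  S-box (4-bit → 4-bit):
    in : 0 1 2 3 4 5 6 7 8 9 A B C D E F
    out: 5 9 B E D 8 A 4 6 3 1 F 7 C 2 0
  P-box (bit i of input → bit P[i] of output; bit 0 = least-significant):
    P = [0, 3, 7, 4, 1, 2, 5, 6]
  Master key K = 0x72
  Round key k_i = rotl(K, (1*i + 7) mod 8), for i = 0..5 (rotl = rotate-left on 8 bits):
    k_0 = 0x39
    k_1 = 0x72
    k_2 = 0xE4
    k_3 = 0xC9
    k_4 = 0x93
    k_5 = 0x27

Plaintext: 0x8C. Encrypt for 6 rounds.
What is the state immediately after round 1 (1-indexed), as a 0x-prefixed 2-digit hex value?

0x94

s_0 = plaintext = 0x8C
s_1 = Round(s_0, k_0) = 0x94
s_2 = Round(s_1, k_1) = 0xE5
s_3 = Round(s_2, k_2) = 0xF0
s_4 = Round(s_3, k_3) = 0x48
s_5 = Round(s_4, k_4) = 0x79
s_6 = Round(s_5, k_5) = 0x0E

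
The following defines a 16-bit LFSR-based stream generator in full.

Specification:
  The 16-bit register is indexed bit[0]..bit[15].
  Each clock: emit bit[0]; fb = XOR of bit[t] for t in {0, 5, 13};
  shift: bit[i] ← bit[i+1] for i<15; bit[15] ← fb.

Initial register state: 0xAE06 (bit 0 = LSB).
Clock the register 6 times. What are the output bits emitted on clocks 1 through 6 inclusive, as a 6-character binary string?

reg_0 = 0xAE06
clock 1: out=0, reg = 0xD703
clock 2: out=1, reg = 0xEB81
clock 3: out=1, reg = 0x75C0
clock 4: out=0, reg = 0xBAE0
clock 5: out=0, reg = 0x5D70
clock 6: out=0, reg = 0xAEB8

011000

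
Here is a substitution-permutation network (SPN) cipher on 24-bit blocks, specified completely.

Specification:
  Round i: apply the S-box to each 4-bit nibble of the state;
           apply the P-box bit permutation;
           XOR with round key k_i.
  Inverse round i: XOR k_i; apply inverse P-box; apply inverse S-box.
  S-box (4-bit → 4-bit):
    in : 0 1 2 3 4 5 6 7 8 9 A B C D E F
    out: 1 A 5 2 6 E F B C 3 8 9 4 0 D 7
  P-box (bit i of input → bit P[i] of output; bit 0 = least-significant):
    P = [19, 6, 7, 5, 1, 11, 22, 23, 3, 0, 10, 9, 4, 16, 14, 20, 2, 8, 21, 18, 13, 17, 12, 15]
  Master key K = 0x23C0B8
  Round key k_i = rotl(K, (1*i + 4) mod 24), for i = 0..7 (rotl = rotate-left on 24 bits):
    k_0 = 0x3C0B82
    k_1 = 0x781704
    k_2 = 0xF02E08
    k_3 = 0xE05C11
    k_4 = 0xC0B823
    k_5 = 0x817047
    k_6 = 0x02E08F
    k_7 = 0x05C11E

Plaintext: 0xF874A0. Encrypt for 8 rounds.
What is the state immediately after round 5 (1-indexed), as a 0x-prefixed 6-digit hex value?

0xE93331

s_0 = plaintext = 0xF874A0
s_1 = Round(s_0, k_0) = 0x833F93
s_2 = Round(s_1, k_1) = 0x798A4F
s_3 = Round(s_2, k_2) = 0xAAC5CC
s_4 = Round(s_3, k_3) = 0xA49A90
s_5 = Round(s_4, k_4) = 0xE93331
s_6 = Round(s_5, k_5) = 0x80C922
s_7 = Round(s_6, k_6) = 0x4A3000
s_8 = Round(s_7, k_7) = 0x0AD114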